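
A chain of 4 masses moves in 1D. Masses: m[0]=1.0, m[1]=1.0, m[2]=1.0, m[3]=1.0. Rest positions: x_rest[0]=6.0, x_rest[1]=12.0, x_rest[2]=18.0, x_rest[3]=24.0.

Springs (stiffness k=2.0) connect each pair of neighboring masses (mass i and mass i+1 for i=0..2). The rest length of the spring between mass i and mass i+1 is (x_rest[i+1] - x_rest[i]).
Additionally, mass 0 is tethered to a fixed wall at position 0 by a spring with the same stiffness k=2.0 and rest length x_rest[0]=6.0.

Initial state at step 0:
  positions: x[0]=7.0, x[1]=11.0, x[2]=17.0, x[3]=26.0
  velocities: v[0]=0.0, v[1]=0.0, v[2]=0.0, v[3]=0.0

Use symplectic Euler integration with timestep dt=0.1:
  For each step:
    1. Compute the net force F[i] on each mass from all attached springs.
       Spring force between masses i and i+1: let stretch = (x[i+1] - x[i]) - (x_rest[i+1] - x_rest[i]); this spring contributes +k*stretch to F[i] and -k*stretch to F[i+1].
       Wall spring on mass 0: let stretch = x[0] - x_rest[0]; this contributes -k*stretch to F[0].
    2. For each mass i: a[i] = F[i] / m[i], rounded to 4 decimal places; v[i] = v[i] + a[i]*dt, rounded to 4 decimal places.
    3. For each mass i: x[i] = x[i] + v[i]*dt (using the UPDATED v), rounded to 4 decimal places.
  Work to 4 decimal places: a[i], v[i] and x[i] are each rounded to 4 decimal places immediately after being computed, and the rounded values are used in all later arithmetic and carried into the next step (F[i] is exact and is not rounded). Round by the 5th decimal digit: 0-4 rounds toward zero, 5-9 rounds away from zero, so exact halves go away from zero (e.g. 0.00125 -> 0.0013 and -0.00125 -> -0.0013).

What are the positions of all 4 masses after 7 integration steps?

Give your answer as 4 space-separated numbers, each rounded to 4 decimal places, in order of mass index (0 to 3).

Step 0: x=[7.0000 11.0000 17.0000 26.0000] v=[0.0000 0.0000 0.0000 0.0000]
Step 1: x=[6.9400 11.0400 17.0600 25.9400] v=[-0.6000 0.4000 0.6000 -0.6000]
Step 2: x=[6.8232 11.1184 17.1772 25.8224] v=[-1.1680 0.7840 1.1720 -1.1760]
Step 3: x=[6.6558 11.2321 17.3461 25.6519] v=[-1.6736 1.1367 1.6893 -1.7050]
Step 4: x=[6.4469 11.3765 17.5589 25.4353] v=[-2.0895 1.4442 2.1277 -2.1662]
Step 5: x=[6.2076 11.5460 17.8056 25.1812] v=[-2.3930 1.6948 2.4665 -2.5415]
Step 6: x=[5.9509 11.7339 18.0746 24.8995] v=[-2.5668 1.8790 2.6897 -2.8166]
Step 7: x=[5.6909 11.9330 18.3533 24.6013] v=[-2.6004 1.9905 2.7865 -2.9816]

Answer: 5.6909 11.9330 18.3533 24.6013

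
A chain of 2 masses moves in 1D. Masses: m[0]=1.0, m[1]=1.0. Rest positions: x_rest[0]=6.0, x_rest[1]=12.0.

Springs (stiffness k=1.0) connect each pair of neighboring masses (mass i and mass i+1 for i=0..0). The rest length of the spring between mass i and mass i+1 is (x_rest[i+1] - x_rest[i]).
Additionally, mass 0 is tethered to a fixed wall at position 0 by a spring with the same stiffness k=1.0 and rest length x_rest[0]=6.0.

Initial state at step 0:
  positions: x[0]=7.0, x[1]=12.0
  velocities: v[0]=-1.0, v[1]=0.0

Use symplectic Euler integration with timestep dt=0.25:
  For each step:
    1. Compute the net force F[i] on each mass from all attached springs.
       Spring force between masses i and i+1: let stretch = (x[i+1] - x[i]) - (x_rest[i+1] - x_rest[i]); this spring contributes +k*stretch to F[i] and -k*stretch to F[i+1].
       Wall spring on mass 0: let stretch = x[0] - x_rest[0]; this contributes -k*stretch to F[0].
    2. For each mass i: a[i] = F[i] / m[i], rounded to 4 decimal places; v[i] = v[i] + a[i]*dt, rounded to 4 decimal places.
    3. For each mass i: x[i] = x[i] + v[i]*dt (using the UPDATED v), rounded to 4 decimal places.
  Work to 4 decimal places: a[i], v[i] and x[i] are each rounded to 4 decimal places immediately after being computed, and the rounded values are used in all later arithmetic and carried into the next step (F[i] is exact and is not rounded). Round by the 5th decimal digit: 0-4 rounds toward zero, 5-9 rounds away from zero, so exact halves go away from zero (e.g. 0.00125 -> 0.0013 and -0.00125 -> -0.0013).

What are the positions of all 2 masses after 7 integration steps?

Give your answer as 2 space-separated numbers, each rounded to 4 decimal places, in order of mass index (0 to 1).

Answer: 4.8477 12.0739

Derivation:
Step 0: x=[7.0000 12.0000] v=[-1.0000 0.0000]
Step 1: x=[6.6250 12.0625] v=[-1.5000 0.2500]
Step 2: x=[6.1758 12.1602] v=[-1.7969 0.3906]
Step 3: x=[5.7146 12.2588] v=[-1.8448 0.3945]
Step 4: x=[5.3053 12.3234] v=[-1.6374 0.2585]
Step 5: x=[5.0030 12.3244] v=[-1.2092 0.0040]
Step 6: x=[4.8456 12.2428] v=[-0.6296 -0.3264]
Step 7: x=[4.8477 12.0739] v=[0.0083 -0.6757]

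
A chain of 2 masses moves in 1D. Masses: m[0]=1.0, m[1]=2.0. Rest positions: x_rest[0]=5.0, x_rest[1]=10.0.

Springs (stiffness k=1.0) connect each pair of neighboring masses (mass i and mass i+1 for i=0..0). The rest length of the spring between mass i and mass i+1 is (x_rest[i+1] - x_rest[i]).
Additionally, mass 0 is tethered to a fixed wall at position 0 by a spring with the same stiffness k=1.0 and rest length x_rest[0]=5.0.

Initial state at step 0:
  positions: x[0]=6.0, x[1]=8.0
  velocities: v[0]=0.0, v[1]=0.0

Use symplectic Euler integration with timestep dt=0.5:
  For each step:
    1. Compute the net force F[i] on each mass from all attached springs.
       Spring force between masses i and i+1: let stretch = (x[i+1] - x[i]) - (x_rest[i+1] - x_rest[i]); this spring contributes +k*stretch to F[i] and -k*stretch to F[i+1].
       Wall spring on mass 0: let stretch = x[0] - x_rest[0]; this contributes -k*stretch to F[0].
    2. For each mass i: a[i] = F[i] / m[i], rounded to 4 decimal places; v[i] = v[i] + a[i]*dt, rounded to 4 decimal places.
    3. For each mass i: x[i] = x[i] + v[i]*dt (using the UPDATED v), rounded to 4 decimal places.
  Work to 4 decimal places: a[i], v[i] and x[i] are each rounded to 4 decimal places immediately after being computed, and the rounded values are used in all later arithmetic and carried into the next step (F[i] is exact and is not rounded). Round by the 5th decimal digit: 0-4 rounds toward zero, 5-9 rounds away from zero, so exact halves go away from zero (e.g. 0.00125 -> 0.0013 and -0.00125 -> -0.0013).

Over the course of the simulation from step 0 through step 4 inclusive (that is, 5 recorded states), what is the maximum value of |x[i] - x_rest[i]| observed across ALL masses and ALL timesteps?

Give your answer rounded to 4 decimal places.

Answer: 2.3710

Derivation:
Step 0: x=[6.0000 8.0000] v=[0.0000 0.0000]
Step 1: x=[5.0000 8.3750] v=[-2.0000 0.7500]
Step 2: x=[3.5938 8.9532] v=[-2.8125 1.1563]
Step 3: x=[2.6290 9.4865] v=[-1.9297 1.0665]
Step 4: x=[2.7213 9.7876] v=[0.1846 0.6021]
Max displacement = 2.3710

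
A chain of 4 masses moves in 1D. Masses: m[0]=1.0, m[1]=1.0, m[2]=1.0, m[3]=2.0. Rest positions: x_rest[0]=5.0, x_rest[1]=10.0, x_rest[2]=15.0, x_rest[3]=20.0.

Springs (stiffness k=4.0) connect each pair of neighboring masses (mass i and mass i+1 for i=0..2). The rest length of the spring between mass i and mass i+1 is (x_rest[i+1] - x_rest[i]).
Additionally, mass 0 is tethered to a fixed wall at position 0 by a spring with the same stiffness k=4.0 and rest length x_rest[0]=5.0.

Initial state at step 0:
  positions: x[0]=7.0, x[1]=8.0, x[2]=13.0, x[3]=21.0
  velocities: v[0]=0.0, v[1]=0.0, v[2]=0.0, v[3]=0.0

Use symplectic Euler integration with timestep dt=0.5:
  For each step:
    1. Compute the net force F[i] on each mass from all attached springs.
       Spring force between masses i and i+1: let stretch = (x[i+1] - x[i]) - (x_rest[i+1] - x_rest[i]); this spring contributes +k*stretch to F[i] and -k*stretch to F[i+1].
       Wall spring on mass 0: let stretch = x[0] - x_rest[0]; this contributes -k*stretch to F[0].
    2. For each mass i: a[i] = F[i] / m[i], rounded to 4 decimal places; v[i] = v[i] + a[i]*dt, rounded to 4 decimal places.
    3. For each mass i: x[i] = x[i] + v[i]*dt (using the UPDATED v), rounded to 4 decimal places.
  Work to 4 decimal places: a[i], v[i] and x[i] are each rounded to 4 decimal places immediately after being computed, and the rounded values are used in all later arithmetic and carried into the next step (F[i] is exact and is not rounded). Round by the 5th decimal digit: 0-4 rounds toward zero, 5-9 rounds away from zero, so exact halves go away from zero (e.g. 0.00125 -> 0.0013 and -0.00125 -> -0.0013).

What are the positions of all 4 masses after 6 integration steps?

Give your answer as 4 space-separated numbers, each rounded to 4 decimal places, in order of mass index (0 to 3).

Answer: 1.8750 11.1875 14.0938 20.5469

Derivation:
Step 0: x=[7.0000 8.0000 13.0000 21.0000] v=[0.0000 0.0000 0.0000 0.0000]
Step 1: x=[1.0000 12.0000 16.0000 19.5000] v=[-12.0000 8.0000 6.0000 -3.0000]
Step 2: x=[5.0000 9.0000 18.5000 18.7500] v=[8.0000 -6.0000 5.0000 -1.5000]
Step 3: x=[8.0000 11.5000 11.7500 20.3750] v=[6.0000 5.0000 -13.5000 3.2500]
Step 4: x=[6.5000 10.7500 13.3750 20.1875] v=[-3.0000 -1.5000 3.2500 -0.3750]
Step 5: x=[2.7500 8.3750 19.1875 19.0938] v=[-7.5000 -4.7500 11.6250 -2.1875]
Step 6: x=[1.8750 11.1875 14.0938 20.5469] v=[-1.7500 5.6250 -10.1874 2.9062]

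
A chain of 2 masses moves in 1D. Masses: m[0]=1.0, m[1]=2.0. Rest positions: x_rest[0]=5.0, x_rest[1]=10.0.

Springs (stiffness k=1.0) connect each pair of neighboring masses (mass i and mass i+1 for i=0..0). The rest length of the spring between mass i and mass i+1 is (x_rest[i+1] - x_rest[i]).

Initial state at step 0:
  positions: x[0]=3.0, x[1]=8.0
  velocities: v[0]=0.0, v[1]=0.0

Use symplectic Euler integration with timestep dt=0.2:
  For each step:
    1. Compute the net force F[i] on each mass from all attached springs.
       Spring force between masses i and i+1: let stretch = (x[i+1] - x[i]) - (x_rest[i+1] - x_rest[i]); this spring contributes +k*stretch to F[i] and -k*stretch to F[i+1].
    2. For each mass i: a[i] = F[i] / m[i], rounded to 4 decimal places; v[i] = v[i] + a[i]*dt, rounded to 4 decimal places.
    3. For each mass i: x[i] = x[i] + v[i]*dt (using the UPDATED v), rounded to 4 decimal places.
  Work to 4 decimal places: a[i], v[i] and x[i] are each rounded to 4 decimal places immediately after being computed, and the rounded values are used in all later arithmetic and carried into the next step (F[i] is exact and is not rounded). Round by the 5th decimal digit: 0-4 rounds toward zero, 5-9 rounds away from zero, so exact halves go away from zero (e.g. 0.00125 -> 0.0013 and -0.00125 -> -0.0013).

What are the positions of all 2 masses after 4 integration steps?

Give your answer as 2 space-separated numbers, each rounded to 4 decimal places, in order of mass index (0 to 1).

Step 0: x=[3.0000 8.0000] v=[0.0000 0.0000]
Step 1: x=[3.0000 8.0000] v=[0.0000 0.0000]
Step 2: x=[3.0000 8.0000] v=[0.0000 0.0000]
Step 3: x=[3.0000 8.0000] v=[0.0000 0.0000]
Step 4: x=[3.0000 8.0000] v=[0.0000 0.0000]

Answer: 3.0000 8.0000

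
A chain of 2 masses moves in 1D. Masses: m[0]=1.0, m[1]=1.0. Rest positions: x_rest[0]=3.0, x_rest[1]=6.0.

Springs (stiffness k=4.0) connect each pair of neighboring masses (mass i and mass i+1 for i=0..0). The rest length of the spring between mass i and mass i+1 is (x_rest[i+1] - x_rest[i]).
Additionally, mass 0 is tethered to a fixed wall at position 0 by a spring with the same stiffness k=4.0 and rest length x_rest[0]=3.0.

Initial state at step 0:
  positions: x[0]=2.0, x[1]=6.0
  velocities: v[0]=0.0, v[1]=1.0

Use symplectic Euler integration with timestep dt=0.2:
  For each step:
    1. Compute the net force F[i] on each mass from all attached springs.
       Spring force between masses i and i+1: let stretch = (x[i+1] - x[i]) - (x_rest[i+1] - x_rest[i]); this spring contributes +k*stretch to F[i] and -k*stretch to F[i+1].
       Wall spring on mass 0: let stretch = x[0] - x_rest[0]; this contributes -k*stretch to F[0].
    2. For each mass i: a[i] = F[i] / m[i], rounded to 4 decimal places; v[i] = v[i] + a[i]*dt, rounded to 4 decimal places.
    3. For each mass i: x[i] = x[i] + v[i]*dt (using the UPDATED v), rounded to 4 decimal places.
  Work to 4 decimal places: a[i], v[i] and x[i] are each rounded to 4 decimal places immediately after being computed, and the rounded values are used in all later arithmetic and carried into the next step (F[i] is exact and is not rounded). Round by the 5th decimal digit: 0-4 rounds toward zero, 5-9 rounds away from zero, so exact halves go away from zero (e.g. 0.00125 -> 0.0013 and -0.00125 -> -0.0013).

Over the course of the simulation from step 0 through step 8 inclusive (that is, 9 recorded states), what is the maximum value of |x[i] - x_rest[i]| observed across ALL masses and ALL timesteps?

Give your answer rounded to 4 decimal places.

Answer: 1.0615

Derivation:
Step 0: x=[2.0000 6.0000] v=[0.0000 1.0000]
Step 1: x=[2.3200 6.0400] v=[1.6000 0.2000]
Step 2: x=[2.8640 5.9648] v=[2.7200 -0.3760]
Step 3: x=[3.4459 5.8735] v=[2.9094 -0.4566]
Step 4: x=[3.8649 5.8738] v=[2.0948 0.0013]
Step 5: x=[3.9869 6.0326] v=[0.6100 0.7942]
Step 6: x=[3.7983 6.3441] v=[-0.9430 1.5576]
Step 7: x=[3.4093 6.7283] v=[-1.9450 1.9210]
Step 8: x=[3.0059 7.0615] v=[-2.0172 1.6658]
Max displacement = 1.0615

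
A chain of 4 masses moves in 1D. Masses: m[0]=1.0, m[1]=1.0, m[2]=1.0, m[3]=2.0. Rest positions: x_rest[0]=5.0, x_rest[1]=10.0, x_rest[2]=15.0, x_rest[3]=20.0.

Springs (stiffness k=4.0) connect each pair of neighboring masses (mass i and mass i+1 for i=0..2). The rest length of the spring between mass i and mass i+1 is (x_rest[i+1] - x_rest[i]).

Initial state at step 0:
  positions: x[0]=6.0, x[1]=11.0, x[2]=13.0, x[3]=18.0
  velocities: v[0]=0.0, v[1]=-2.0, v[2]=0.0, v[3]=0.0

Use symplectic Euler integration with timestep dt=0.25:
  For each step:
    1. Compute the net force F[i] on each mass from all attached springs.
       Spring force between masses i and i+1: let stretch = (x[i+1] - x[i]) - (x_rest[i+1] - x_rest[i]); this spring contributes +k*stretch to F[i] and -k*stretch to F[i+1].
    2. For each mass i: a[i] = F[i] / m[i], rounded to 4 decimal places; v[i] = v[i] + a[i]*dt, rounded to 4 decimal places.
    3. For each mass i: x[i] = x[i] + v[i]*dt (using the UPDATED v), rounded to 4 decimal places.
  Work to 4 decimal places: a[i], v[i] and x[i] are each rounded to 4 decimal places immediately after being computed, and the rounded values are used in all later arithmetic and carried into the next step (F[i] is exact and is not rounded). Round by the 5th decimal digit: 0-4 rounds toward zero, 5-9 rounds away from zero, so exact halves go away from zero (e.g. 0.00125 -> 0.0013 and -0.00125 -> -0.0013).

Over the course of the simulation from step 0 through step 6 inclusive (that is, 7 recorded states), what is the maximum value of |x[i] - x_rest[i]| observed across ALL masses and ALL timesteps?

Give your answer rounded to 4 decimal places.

Step 0: x=[6.0000 11.0000 13.0000 18.0000] v=[0.0000 -2.0000 0.0000 0.0000]
Step 1: x=[6.0000 9.7500 13.7500 18.0000] v=[0.0000 -5.0000 3.0000 0.0000]
Step 2: x=[5.6875 8.5625 14.5625 18.0938] v=[-1.2500 -4.7500 3.2500 0.3750]
Step 3: x=[4.8438 8.1563 14.7578 18.3712] v=[-3.3750 -1.6250 0.7813 1.1094]
Step 4: x=[3.5782 8.5723 14.2061 18.8219] v=[-5.0625 1.6640 -2.2068 1.8027]
Step 5: x=[2.3111 9.1482 13.3999 19.3206] v=[-5.0684 2.3037 -3.2248 1.9948]
Step 6: x=[1.5033 9.0778 13.0110 19.7042] v=[-3.2313 -0.2817 -1.5558 1.5345]
Max displacement = 3.4967

Answer: 3.4967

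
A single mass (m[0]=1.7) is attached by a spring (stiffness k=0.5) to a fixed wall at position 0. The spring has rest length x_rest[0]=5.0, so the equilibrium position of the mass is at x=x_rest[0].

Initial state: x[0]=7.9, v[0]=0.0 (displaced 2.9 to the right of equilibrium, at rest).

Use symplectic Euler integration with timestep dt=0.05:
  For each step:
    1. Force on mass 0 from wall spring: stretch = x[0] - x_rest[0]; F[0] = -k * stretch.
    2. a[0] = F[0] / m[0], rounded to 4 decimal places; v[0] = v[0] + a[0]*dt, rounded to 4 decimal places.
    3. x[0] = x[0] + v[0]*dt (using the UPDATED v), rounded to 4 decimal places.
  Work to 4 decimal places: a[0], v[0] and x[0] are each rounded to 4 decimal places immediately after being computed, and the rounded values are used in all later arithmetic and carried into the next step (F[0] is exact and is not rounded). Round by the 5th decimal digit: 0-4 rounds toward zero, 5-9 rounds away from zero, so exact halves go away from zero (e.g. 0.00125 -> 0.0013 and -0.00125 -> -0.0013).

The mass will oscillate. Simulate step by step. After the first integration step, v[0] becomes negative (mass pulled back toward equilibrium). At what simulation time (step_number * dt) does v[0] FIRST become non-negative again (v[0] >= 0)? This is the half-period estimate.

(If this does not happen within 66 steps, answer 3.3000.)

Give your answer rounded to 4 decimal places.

Answer: 3.3000

Derivation:
Step 0: x=[7.9000] v=[0.0000]
Step 1: x=[7.8979] v=[-0.0426]
Step 2: x=[7.8936] v=[-0.0852]
Step 3: x=[7.8872] v=[-0.1278]
Step 4: x=[7.8787] v=[-0.1703]
Step 5: x=[7.8681] v=[-0.2126]
Step 6: x=[7.8554] v=[-0.2548]
Step 7: x=[7.8406] v=[-0.2968]
Step 8: x=[7.8237] v=[-0.3386]
Step 9: x=[7.8047] v=[-0.3801]
Step 10: x=[7.7836] v=[-0.4213]
Step 11: x=[7.7605] v=[-0.4622]
Step 12: x=[7.7354] v=[-0.5028]
Step 13: x=[7.7083] v=[-0.5430]
Step 14: x=[7.6792] v=[-0.5828]
Step 15: x=[7.6481] v=[-0.6222]
Step 16: x=[7.6150] v=[-0.6611]
Step 17: x=[7.5800] v=[-0.6996]
Step 18: x=[7.5431] v=[-0.7375]
Step 19: x=[7.5044] v=[-0.7749]
Step 20: x=[7.4638] v=[-0.8117]
Step 21: x=[7.4214] v=[-0.8479]
Step 22: x=[7.3772] v=[-0.8835]
Step 23: x=[7.3313] v=[-0.9185]
Step 24: x=[7.2837] v=[-0.9528]
Step 25: x=[7.2344] v=[-0.9864]
Step 26: x=[7.1834] v=[-1.0193]
Step 27: x=[7.1308] v=[-1.0514]
Step 28: x=[7.0767] v=[-1.0827]
Step 29: x=[7.0210] v=[-1.1132]
Step 30: x=[6.9639] v=[-1.1429]
Step 31: x=[6.9053] v=[-1.1718]
Step 32: x=[6.8453] v=[-1.1998]
Step 33: x=[6.7840] v=[-1.2269]
Step 34: x=[6.7213] v=[-1.2531]
Step 35: x=[6.6574] v=[-1.2784]
Step 36: x=[6.5923] v=[-1.3028]
Step 37: x=[6.5260] v=[-1.3262]
Step 38: x=[6.4586] v=[-1.3486]
Step 39: x=[6.3901] v=[-1.3701]
Step 40: x=[6.3206] v=[-1.3905]
Step 41: x=[6.2501] v=[-1.4099]
Step 42: x=[6.1787] v=[-1.4283]
Step 43: x=[6.1064] v=[-1.4456]
Step 44: x=[6.0333] v=[-1.4619]
Step 45: x=[5.9594] v=[-1.4771]
Step 46: x=[5.8848] v=[-1.4912]
Step 47: x=[5.8096] v=[-1.5042]
Step 48: x=[5.7338] v=[-1.5161]
Step 49: x=[5.6575] v=[-1.5269]
Step 50: x=[5.5807] v=[-1.5366]
Step 51: x=[5.5034] v=[-1.5451]
Step 52: x=[5.4258] v=[-1.5525]
Step 53: x=[5.3479] v=[-1.5588]
Step 54: x=[5.2697] v=[-1.5639]
Step 55: x=[5.1913] v=[-1.5679]
Step 56: x=[5.1128] v=[-1.5707]
Step 57: x=[5.0342] v=[-1.5724]
Step 58: x=[4.9556] v=[-1.5729]
Step 59: x=[4.8770] v=[-1.5722]
Step 60: x=[4.7985] v=[-1.5704]
Step 61: x=[4.7201] v=[-1.5674]
Step 62: x=[4.6419] v=[-1.5633]
Step 63: x=[4.5640] v=[-1.5580]
Step 64: x=[4.4864] v=[-1.5516]
Step 65: x=[4.4092] v=[-1.5440]
Step 66: x=[4.3324] v=[-1.5353]
v[0] did not become non-negative within 66 steps; using fallback time=3.3000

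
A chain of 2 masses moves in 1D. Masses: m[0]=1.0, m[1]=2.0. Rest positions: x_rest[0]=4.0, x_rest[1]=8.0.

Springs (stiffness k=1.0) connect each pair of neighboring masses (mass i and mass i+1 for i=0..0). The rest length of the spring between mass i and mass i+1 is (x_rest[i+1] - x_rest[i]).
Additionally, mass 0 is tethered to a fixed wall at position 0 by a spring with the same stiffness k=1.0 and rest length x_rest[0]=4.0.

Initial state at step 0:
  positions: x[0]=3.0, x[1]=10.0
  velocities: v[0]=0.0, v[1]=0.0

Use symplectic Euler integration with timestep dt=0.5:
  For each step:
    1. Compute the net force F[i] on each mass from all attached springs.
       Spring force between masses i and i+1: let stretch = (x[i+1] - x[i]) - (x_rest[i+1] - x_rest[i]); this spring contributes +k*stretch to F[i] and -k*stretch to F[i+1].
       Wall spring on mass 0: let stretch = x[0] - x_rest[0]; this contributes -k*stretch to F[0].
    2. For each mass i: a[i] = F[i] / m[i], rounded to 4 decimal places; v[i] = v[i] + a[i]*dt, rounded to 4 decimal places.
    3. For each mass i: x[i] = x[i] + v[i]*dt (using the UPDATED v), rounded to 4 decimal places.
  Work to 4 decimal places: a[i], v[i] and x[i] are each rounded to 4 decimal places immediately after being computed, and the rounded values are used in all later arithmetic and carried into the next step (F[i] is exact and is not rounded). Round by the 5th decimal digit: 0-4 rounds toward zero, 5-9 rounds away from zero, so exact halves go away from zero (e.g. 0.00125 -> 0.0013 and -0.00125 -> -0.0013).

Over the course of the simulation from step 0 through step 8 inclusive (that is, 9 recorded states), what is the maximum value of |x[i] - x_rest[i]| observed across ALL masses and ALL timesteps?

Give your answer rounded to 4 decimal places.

Step 0: x=[3.0000 10.0000] v=[0.0000 0.0000]
Step 1: x=[4.0000 9.6250] v=[2.0000 -0.7500]
Step 2: x=[5.4063 9.0469] v=[2.8125 -1.1563]
Step 3: x=[6.3712 8.5137] v=[1.9297 -1.0665]
Step 4: x=[6.2789 8.2127] v=[-0.1847 -0.6021]
Step 5: x=[5.1003 8.1699] v=[-2.3573 -0.0856]
Step 6: x=[3.4140 8.2434] v=[-3.3727 0.1470]
Step 7: x=[2.0815 8.2132] v=[-2.6650 -0.0604]
Step 8: x=[1.7616 7.9165] v=[-0.6399 -0.5934]
Max displacement = 2.3712

Answer: 2.3712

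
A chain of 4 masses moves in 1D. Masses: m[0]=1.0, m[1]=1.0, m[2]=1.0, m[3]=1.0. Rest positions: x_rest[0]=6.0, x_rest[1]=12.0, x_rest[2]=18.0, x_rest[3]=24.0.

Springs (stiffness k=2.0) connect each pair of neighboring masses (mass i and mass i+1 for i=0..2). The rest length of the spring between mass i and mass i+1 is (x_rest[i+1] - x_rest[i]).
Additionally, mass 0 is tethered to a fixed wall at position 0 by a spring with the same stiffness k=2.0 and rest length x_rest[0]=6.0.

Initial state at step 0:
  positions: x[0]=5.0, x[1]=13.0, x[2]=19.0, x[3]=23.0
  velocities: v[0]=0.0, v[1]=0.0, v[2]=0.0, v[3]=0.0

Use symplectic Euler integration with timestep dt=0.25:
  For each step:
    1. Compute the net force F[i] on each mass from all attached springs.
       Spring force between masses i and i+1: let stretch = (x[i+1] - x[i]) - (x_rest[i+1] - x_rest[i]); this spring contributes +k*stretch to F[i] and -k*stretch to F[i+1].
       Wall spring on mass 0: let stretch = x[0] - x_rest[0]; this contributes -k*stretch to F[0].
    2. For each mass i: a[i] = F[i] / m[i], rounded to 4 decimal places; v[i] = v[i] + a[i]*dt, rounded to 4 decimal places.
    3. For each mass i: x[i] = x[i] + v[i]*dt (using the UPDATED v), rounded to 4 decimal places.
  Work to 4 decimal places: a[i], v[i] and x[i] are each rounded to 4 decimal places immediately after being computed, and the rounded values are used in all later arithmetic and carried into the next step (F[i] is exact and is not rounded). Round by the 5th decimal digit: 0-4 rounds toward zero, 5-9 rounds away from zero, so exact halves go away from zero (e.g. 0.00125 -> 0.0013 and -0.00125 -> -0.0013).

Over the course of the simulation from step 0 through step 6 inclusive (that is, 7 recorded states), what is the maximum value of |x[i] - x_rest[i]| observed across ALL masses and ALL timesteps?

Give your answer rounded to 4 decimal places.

Step 0: x=[5.0000 13.0000 19.0000 23.0000] v=[0.0000 0.0000 0.0000 0.0000]
Step 1: x=[5.3750 12.7500 18.7500 23.2500] v=[1.5000 -1.0000 -1.0000 1.0000]
Step 2: x=[6.0000 12.3281 18.3125 23.6875] v=[2.5000 -1.6875 -1.7500 1.7500]
Step 3: x=[6.6660 11.8633 17.7988 24.2031] v=[2.6641 -1.8594 -2.0547 2.0625]
Step 4: x=[7.1485 11.4907 17.3437 24.6682] v=[1.9298 -1.4903 -1.8203 1.8604]
Step 5: x=[7.2802 11.3070 17.0726 24.9678] v=[0.5267 -0.7349 -1.0846 1.1982]
Step 6: x=[7.0052 11.3406 17.0677 25.0305] v=[-1.1000 0.1345 -0.0198 0.2506]
Max displacement = 1.2802

Answer: 1.2802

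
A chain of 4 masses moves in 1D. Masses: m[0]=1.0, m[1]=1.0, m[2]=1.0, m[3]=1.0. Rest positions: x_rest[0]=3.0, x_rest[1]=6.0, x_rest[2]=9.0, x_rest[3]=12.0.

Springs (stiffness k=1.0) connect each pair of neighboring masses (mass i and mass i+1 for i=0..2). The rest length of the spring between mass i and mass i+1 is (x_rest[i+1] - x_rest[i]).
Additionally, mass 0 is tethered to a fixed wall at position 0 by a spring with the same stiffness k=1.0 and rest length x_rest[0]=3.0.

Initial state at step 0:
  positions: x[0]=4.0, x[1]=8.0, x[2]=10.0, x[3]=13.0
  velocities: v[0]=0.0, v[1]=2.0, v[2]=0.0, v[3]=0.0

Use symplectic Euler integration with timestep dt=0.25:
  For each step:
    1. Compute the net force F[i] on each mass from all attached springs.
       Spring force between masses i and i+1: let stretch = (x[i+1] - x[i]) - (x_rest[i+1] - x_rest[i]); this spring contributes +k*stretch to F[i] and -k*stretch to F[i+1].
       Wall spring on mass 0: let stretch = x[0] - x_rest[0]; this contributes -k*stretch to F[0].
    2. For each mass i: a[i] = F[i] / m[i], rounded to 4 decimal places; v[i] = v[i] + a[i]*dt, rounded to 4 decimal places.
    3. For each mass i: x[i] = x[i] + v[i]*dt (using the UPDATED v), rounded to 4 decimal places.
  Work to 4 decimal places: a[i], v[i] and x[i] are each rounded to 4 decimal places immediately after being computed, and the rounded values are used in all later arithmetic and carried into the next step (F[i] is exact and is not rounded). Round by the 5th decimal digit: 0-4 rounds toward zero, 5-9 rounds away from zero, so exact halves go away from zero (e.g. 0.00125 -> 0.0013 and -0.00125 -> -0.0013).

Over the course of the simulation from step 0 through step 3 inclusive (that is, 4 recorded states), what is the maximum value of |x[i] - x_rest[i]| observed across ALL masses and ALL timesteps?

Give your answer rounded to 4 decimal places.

Answer: 2.6055

Derivation:
Step 0: x=[4.0000 8.0000 10.0000 13.0000] v=[0.0000 2.0000 0.0000 0.0000]
Step 1: x=[4.0000 8.3750 10.0625 13.0000] v=[0.0000 1.5000 0.2500 0.0000]
Step 2: x=[4.0235 8.5820 10.2031 13.0039] v=[0.0938 0.8281 0.5625 0.0156]
Step 3: x=[4.0804 8.6055 10.4175 13.0203] v=[0.2276 0.0938 0.8574 0.0654]
Max displacement = 2.6055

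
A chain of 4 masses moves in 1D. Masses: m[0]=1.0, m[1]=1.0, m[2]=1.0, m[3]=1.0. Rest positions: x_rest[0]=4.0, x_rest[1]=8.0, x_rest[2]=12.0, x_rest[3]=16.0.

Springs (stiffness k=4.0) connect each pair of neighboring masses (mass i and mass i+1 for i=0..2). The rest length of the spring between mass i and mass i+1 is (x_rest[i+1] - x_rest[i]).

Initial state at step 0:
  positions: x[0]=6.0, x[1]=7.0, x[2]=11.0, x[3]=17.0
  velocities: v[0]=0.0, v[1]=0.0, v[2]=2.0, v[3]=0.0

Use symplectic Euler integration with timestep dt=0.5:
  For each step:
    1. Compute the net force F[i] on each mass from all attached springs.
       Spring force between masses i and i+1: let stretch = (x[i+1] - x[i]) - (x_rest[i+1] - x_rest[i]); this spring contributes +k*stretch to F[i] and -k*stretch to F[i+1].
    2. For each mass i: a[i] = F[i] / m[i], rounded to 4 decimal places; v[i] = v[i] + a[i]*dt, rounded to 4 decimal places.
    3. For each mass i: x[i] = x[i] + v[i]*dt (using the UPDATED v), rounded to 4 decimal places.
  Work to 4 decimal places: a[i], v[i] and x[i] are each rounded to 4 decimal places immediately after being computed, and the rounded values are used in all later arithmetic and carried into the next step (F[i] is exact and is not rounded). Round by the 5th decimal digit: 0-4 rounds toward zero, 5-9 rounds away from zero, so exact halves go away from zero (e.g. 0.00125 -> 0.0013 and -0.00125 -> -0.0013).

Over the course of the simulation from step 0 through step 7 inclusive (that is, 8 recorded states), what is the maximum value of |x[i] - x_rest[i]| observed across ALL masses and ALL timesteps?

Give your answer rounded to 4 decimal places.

Step 0: x=[6.0000 7.0000 11.0000 17.0000] v=[0.0000 0.0000 2.0000 0.0000]
Step 1: x=[3.0000 10.0000 14.0000 15.0000] v=[-6.0000 6.0000 6.0000 -4.0000]
Step 2: x=[3.0000 10.0000 14.0000 16.0000] v=[0.0000 0.0000 0.0000 2.0000]
Step 3: x=[6.0000 7.0000 12.0000 19.0000] v=[6.0000 -6.0000 -4.0000 6.0000]
Step 4: x=[6.0000 8.0000 12.0000 19.0000] v=[0.0000 2.0000 0.0000 0.0000]
Step 5: x=[4.0000 11.0000 15.0000 16.0000] v=[-4.0000 6.0000 6.0000 -6.0000]
Step 6: x=[5.0000 11.0000 15.0000 16.0000] v=[2.0000 0.0000 0.0000 0.0000]
Step 7: x=[8.0000 9.0000 12.0000 19.0000] v=[6.0000 -4.0000 -6.0000 6.0000]
Max displacement = 4.0000

Answer: 4.0000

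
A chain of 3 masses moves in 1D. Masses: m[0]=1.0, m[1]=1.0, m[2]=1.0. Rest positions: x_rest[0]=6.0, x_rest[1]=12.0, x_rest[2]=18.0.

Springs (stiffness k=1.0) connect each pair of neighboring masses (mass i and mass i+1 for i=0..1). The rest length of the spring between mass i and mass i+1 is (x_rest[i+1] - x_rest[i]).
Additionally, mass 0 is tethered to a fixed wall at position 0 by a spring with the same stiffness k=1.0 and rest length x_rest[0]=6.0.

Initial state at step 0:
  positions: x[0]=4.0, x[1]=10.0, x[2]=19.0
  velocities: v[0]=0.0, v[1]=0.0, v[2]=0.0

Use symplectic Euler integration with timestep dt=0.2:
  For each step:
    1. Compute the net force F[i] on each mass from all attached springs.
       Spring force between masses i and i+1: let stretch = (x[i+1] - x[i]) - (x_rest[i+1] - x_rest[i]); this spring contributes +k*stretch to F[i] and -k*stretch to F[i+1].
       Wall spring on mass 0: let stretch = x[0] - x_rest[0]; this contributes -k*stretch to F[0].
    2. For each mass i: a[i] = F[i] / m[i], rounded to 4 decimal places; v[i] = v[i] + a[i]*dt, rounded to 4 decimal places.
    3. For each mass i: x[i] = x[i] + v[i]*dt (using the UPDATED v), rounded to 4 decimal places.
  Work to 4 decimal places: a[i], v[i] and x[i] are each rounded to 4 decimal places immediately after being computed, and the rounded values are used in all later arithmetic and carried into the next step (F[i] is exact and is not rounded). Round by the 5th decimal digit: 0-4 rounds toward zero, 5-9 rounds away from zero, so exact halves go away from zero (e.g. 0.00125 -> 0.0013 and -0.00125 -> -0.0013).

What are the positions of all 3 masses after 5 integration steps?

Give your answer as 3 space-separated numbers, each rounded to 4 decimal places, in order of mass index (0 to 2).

Step 0: x=[4.0000 10.0000 19.0000] v=[0.0000 0.0000 0.0000]
Step 1: x=[4.0800 10.1200 18.8800] v=[0.4000 0.6000 -0.6000]
Step 2: x=[4.2384 10.3488 18.6496] v=[0.7920 1.1440 -1.1520]
Step 3: x=[4.4717 10.6652 18.3272] v=[1.1664 1.5821 -1.6122]
Step 4: x=[4.7739 11.0404 17.9383] v=[1.5108 1.8758 -1.9446]
Step 5: x=[5.1358 11.4408 17.5135] v=[1.8093 2.0021 -2.1242]

Answer: 5.1358 11.4408 17.5135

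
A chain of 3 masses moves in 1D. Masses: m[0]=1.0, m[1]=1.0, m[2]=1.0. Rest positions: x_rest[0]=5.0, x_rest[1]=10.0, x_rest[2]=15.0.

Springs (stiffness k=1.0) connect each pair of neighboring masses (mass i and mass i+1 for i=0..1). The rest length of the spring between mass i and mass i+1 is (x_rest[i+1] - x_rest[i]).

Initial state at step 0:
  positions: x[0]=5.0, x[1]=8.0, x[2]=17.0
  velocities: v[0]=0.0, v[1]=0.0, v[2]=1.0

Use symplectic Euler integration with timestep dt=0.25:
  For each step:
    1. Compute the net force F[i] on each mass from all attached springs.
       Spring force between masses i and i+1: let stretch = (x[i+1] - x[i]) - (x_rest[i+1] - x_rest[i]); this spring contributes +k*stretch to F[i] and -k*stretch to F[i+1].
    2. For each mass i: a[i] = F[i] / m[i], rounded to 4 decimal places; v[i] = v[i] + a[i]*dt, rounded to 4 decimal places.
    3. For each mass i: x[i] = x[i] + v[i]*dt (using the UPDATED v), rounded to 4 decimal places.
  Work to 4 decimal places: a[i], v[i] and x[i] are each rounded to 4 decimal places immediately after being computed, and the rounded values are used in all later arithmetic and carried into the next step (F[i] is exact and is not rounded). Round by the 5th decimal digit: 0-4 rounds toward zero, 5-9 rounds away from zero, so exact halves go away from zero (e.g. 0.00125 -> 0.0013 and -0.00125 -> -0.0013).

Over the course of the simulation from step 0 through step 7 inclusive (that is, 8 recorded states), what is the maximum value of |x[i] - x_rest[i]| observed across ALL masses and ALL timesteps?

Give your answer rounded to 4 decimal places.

Answer: 2.5972

Derivation:
Step 0: x=[5.0000 8.0000 17.0000] v=[0.0000 0.0000 1.0000]
Step 1: x=[4.8750 8.3750 17.0000] v=[-0.5000 1.5000 0.0000]
Step 2: x=[4.6563 9.0703 16.7734] v=[-0.8750 2.7813 -0.9063]
Step 3: x=[4.4009 9.9712 16.3779] v=[-1.0215 3.6036 -1.5821]
Step 4: x=[4.1812 10.9244 15.8945] v=[-0.8789 3.8127 -1.9338]
Step 5: x=[4.0704 11.7668 15.4129] v=[-0.4431 3.3694 -1.9263]
Step 6: x=[4.1282 12.3560 15.0160] v=[0.2310 2.3568 -1.5878]
Step 7: x=[4.3877 12.5972 14.7653] v=[1.0380 0.9649 -1.0028]
Max displacement = 2.5972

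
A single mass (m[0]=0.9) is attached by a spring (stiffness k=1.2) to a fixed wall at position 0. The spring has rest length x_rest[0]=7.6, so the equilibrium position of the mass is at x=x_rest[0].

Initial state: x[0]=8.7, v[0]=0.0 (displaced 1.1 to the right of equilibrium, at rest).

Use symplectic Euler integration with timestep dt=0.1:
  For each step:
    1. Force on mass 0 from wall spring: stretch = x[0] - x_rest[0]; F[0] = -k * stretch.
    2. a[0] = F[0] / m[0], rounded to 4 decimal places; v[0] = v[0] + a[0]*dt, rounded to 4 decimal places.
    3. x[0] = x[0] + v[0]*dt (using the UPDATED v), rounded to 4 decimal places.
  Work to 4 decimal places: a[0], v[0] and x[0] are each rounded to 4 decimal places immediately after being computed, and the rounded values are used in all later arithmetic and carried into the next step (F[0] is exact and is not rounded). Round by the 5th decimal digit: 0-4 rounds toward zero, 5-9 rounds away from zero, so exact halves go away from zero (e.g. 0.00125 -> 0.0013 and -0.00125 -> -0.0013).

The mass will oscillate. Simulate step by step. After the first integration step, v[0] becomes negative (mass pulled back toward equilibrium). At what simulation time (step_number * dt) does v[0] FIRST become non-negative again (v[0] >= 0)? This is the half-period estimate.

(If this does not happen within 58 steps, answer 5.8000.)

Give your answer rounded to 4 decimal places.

Step 0: x=[8.7000] v=[0.0000]
Step 1: x=[8.6853] v=[-0.1467]
Step 2: x=[8.6562] v=[-0.2914]
Step 3: x=[8.6130] v=[-0.4322]
Step 4: x=[8.5563] v=[-0.5673]
Step 5: x=[8.4868] v=[-0.6948]
Step 6: x=[8.4055] v=[-0.8130]
Step 7: x=[8.3135] v=[-0.9204]
Step 8: x=[8.2120] v=[-1.0155]
Step 9: x=[8.1023] v=[-1.0971]
Step 10: x=[7.9859] v=[-1.1641]
Step 11: x=[7.8643] v=[-1.2156]
Step 12: x=[7.7392] v=[-1.2508]
Step 13: x=[7.6123] v=[-1.2694]
Step 14: x=[7.4852] v=[-1.2710]
Step 15: x=[7.3596] v=[-1.2557]
Step 16: x=[7.2372] v=[-1.2237]
Step 17: x=[7.1197] v=[-1.1753]
Step 18: x=[7.0086] v=[-1.1113]
Step 19: x=[6.9054] v=[-1.0325]
Step 20: x=[6.8114] v=[-0.9399]
Step 21: x=[6.7279] v=[-0.8348]
Step 22: x=[6.6561] v=[-0.7185]
Step 23: x=[6.5968] v=[-0.5927]
Step 24: x=[6.5509] v=[-0.4589]
Step 25: x=[6.5190] v=[-0.3190]
Step 26: x=[6.5015] v=[-0.1749]
Step 27: x=[6.4987] v=[-0.0284]
Step 28: x=[6.5105] v=[0.1184]
First v>=0 after going negative at step 28, time=2.8000

Answer: 2.8000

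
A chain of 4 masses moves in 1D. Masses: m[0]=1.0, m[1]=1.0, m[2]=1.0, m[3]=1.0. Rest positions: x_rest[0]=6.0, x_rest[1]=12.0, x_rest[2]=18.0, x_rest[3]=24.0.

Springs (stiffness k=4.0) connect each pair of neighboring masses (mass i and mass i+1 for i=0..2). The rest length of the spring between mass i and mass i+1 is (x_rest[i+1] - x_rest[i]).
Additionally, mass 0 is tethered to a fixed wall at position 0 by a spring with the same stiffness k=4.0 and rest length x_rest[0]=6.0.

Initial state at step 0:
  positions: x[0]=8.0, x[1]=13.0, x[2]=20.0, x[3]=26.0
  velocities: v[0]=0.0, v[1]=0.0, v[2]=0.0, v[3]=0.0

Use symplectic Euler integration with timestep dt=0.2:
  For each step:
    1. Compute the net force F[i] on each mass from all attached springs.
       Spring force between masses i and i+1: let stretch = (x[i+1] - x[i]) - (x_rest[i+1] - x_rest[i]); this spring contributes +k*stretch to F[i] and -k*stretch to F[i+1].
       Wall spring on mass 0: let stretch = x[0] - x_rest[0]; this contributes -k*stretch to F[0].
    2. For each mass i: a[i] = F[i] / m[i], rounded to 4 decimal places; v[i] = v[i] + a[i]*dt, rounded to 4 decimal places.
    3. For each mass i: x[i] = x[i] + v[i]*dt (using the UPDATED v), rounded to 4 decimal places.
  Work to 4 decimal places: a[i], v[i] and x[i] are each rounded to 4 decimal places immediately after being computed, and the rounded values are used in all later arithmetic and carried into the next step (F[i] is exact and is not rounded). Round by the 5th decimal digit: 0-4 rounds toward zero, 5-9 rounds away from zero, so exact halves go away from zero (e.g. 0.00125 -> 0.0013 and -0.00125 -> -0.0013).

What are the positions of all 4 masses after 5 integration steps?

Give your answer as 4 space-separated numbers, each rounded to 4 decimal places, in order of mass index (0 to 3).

Step 0: x=[8.0000 13.0000 20.0000 26.0000] v=[0.0000 0.0000 0.0000 0.0000]
Step 1: x=[7.5200 13.3200 19.8400 26.0000] v=[-2.4000 1.6000 -0.8000 0.0000]
Step 2: x=[6.7648 13.7552 19.6224 25.9744] v=[-3.7760 2.1760 -1.0880 -0.1280]
Step 3: x=[6.0457 14.0107 19.4824 25.8925] v=[-3.5955 1.2774 -0.7002 -0.4096]
Step 4: x=[5.6337 13.8673 19.4925 25.7450] v=[-2.0601 -0.7172 0.0505 -0.7377]
Step 5: x=[5.6377 13.3065 19.6030 25.5571] v=[0.0198 -2.8039 0.5523 -0.9397]

Answer: 5.6377 13.3065 19.6030 25.5571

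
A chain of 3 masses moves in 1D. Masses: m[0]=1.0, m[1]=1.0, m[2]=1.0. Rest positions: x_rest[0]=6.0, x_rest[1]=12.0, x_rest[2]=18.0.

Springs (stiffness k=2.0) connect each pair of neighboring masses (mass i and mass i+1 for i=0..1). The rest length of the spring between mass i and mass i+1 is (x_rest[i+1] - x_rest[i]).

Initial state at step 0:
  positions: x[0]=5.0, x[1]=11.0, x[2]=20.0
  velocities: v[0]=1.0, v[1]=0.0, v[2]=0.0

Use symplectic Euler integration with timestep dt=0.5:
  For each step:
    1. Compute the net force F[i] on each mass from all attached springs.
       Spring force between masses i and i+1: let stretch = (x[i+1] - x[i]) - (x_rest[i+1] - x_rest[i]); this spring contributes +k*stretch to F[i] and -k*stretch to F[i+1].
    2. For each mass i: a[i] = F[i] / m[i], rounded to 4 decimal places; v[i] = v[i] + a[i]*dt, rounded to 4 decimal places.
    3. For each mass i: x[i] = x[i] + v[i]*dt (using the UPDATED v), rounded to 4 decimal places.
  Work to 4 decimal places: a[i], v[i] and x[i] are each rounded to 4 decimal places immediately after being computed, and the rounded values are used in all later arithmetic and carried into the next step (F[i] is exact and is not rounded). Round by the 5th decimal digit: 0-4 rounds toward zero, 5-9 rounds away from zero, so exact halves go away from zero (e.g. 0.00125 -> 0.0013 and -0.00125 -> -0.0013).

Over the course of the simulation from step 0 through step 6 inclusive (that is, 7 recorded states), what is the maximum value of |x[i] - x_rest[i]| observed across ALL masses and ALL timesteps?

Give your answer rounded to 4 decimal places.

Step 0: x=[5.0000 11.0000 20.0000] v=[1.0000 0.0000 0.0000]
Step 1: x=[5.5000 12.5000 18.5000] v=[1.0000 3.0000 -3.0000]
Step 2: x=[6.5000 13.5000 17.0000] v=[2.0000 2.0000 -3.0000]
Step 3: x=[8.0000 12.7500 16.7500] v=[3.0000 -1.5000 -0.5000]
Step 4: x=[8.8750 11.6250 17.5000] v=[1.7500 -2.2500 1.5000]
Step 5: x=[8.1250 12.0625 18.3125] v=[-1.5000 0.8750 1.6250]
Step 6: x=[6.3438 13.6563 19.0000] v=[-3.5625 3.1875 1.3750]
Max displacement = 2.8750

Answer: 2.8750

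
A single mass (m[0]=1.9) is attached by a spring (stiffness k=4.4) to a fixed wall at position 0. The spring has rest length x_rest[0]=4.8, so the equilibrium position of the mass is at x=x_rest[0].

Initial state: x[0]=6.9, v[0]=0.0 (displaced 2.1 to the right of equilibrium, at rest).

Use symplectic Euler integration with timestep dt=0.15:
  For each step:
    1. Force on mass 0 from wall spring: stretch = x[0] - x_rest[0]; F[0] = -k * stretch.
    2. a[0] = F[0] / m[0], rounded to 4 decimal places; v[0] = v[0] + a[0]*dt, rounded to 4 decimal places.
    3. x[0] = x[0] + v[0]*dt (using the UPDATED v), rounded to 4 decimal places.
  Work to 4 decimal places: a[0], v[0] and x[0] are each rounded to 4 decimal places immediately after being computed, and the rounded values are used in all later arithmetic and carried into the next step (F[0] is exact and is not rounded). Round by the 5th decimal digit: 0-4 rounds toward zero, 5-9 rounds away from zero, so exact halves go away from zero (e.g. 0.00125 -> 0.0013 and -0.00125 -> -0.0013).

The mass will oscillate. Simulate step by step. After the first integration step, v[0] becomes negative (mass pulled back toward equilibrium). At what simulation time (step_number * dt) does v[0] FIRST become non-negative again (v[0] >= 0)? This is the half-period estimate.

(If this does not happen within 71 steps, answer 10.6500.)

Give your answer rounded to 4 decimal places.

Step 0: x=[6.9000] v=[0.0000]
Step 1: x=[6.7906] v=[-0.7295]
Step 2: x=[6.5775] v=[-1.4210]
Step 3: x=[6.2717] v=[-2.0384]
Step 4: x=[5.8893] v=[-2.5496]
Step 5: x=[5.4501] v=[-2.9280]
Step 6: x=[4.9770] v=[-3.1538]
Step 7: x=[4.4947] v=[-3.2153]
Step 8: x=[4.0283] v=[-3.1093]
Step 9: x=[3.6021] v=[-2.8412]
Step 10: x=[3.2383] v=[-2.4251]
Step 11: x=[2.9559] v=[-1.8826]
Step 12: x=[2.7696] v=[-1.2420]
Step 13: x=[2.6891] v=[-0.5367]
Step 14: x=[2.7186] v=[0.1966]
First v>=0 after going negative at step 14, time=2.1000

Answer: 2.1000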